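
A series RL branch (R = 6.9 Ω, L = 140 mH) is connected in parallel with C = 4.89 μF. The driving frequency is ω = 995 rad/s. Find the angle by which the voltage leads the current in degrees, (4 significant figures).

X_L = ωL = 139.3 Ω
X_C = 1/(ωC) = 205.5 Ω
Branch 1 (R+jX_L): Z₁ = 6.900 + j139.3 Ω, |Z₁| = 139.5 Ω
Branch 2 (−jX_C): Z₂ = −j205.5 Ω
Parallel: Z = Z₁Z₂/(Z₁+Z₂), |Z| = 430.5 Ω, ∠Z = 81.22°

81.22°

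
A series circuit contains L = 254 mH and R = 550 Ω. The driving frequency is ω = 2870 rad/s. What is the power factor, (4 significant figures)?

0.6023

X_L = ωL = 729.0 Ω
Z = 550.0 + j729.0 Ω
|Z| = √(550.0² + 729.0²) = 913.2 Ω
∠Z = arctan(729.0/550.0) = 52.97°
cos φ = cos(52.97°) = 0.6023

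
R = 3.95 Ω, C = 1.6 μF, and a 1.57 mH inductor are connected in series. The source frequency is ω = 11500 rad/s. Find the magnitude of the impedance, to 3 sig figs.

36.5 Ω

X_L = ωL = 18.1 Ω
X_C = 1/(ωC) = 54.3 Ω
Net reactance X = X_L − X_C = -36.3 Ω
Z = 3.95 − j36.3 Ω
|Z| = √(3.95² + 36.3²) = 36.5 Ω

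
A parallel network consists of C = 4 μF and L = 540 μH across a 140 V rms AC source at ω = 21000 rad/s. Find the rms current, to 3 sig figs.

X_L = ωL = 11.3 Ω
X_C = 1/(ωC) = 11.9 Ω
Parallel: admittances add. Y = 1/(jωL) + jωC
Y = (0 − j0.00418) S
|Y| = 0.00418 S → |Z| = 1/|Y| = 239 Ω, ∠Z = −∠Y = 90.0°
I = V/|Z| = 140/239 = 586 mA

586 mA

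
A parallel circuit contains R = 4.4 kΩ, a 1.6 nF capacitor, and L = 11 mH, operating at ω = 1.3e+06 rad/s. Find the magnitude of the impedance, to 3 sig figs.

X_L = ωL = 14300 Ω
X_C = 1/(ωC) = 481 Ω
Parallel: admittances add. Y = 1/R + 1/(jωL) + jωC
Y = (0.000227 + j0.00201) S
|Y| = 0.00202 S → |Z| = 1/|Y| = 494 Ω, ∠Z = −∠Y = -83.5°

494 Ω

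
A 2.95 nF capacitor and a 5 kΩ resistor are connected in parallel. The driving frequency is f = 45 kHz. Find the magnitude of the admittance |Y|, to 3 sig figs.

ω = 2πf = 282700 rad/s
X_C = 1/(ωC) = 1200 Ω
Parallel: admittances add. Y = 1/R + jωC
Y = (0.000200 + j0.000834) S
|Y| = 0.000858 S → |Z| = 1/|Y| = 1170 Ω, ∠Z = −∠Y = -76.5°

858 μS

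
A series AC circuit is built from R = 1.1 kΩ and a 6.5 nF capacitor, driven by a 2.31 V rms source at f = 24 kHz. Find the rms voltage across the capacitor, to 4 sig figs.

ω = 2πf = 150800 rad/s
X_C = 1/(ωC) = 1020 Ω
Z = 1100 − j1020 Ω
|Z| = √(1100² + 1020²) = 1500 Ω
I = V/|Z| = 1.540 mA
V_C = I·|Z_C| = 0.001540 × 1020 = 1.571 V

1.571 V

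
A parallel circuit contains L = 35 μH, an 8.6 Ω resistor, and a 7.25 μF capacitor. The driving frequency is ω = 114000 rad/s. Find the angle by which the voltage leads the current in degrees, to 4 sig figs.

-78.58°

X_L = ωL = 3.990 Ω
X_C = 1/(ωC) = 1.210 Ω
Parallel: admittances add. Y = 1/R + 1/(jωL) + jωC
Y = (0.1163 + j0.5759) S
|Y| = 0.5875 S → |Z| = 1/|Y| = 1.702 Ω, ∠Z = −∠Y = -78.58°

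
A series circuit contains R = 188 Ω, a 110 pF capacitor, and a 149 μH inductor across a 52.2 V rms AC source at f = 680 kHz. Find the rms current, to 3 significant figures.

34.7 mA

ω = 2πf = 4.273e+06 rad/s
X_L = ωL = 637 Ω
X_C = 1/(ωC) = 2130 Ω
Net reactance X = X_L − X_C = -1490 Ω
Z = 188 − j1490 Ω
|Z| = √(188² + 1490²) = 1500 Ω
I = V/|Z| = 52.2/1500 = 34.7 mA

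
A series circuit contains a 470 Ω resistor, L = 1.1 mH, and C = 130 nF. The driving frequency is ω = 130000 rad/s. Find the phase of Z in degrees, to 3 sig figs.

10.1°

X_L = ωL = 143 Ω
X_C = 1/(ωC) = 59.2 Ω
Net reactance X = X_L − X_C = 83.8 Ω
Z = 470 + j83.8 Ω
|Z| = √(470² + 83.8²) = 477 Ω
∠Z = arctan(83.8/470) = 10.1°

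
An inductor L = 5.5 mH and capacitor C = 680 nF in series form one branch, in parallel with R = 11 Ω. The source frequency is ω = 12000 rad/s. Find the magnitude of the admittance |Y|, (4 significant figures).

X_L = ωL = 66.00 Ω
X_C = 1/(ωC) = 122.5 Ω
Branch 1: Z₁ = R = 11.00 Ω
Branch 2 (series LC): Z₂ = j(X_L − X_C) = −j56.55 Ω
Parallel: Z = Z₁Z₂/(Z₁+Z₂), |Z| = 10.80 Ω, ∠Z = -11.01°
|Y| = 1/|Z| = 92.61 mS

92.61 mS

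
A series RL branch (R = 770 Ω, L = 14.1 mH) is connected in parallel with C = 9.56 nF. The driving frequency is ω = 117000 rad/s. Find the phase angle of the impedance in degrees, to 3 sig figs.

-69.5°

X_L = ωL = 1650 Ω
X_C = 1/(ωC) = 894 Ω
Branch 1 (R+jX_L): Z₁ = 770 + j1650 Ω, |Z₁| = 1820 Ω
Branch 2 (−jX_C): Z₂ = −j894 Ω
Parallel: Z = Z₁Z₂/(Z₁+Z₂), |Z| = 1510 Ω, ∠Z = -69.5°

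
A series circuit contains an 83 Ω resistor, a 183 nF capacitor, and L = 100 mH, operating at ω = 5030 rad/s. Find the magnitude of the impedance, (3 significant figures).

X_L = ωL = 503 Ω
X_C = 1/(ωC) = 1090 Ω
Net reactance X = X_L − X_C = -583 Ω
Z = 83.0 − j583 Ω
|Z| = √(83.0² + 583²) = 589 Ω

589 Ω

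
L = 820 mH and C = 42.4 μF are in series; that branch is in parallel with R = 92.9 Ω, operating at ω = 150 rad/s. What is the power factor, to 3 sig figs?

0.346

X_L = ωL = 123 Ω
X_C = 1/(ωC) = 157 Ω
Branch 1: Z₁ = R = 92.9 Ω
Branch 2 (series LC): Z₂ = j(X_L − X_C) = −j34.2 Ω
Parallel: Z = Z₁Z₂/(Z₁+Z₂), |Z| = 32.1 Ω, ∠Z = -69.8°
cos φ = cos(-69.8°) = 0.346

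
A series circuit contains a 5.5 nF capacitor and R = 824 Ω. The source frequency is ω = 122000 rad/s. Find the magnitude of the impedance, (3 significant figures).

1700 Ω

X_C = 1/(ωC) = 1490 Ω
Z = 824 − j1490 Ω
|Z| = √(824² + 1490²) = 1700 Ω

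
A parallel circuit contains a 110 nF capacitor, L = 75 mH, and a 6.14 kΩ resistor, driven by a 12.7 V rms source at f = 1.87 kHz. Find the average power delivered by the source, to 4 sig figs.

ω = 2πf = 11750 rad/s
X_L = ωL = 881.2 Ω
X_C = 1/(ωC) = 773.7 Ω
Parallel: admittances add. Y = 1/R + 1/(jωL) + jωC
Y = (0.0001629 + j0.0001577) S
|Y| = 0.0002267 S → |Z| = 1/|Y| = 4412 Ω, ∠Z = −∠Y = -44.07°
I = V/|Z| = 2.879 mA
P = VI cos φ = 12.7 × 0.002879 × cos(-44.07°) = 26.27 mW

26.27 mW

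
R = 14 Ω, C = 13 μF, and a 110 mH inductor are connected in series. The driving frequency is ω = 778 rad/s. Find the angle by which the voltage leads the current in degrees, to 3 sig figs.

X_L = ωL = 85.6 Ω
X_C = 1/(ωC) = 98.9 Ω
Net reactance X = X_L − X_C = -13.3 Ω
Z = 14.0 − j13.3 Ω
|Z| = √(14.0² + 13.3²) = 19.3 Ω
∠Z = arctan(-13.3/14.0) = -43.5°

-43.5°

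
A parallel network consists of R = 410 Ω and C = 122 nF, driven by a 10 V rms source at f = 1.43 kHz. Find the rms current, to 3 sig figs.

26.7 mA

ω = 2πf = 8985 rad/s
X_C = 1/(ωC) = 912 Ω
Parallel: admittances add. Y = 1/R + jωC
Y = (0.00244 + j0.00110) S
|Y| = 0.00267 S → |Z| = 1/|Y| = 374 Ω, ∠Z = −∠Y = -24.2°
I = V/|Z| = 10/374 = 26.7 mA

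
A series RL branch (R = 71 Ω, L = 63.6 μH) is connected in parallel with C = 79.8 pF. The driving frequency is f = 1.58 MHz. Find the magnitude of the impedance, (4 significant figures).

1263 Ω

ω = 2πf = 9.927e+06 rad/s
X_L = ωL = 631.4 Ω
X_C = 1/(ωC) = 1262 Ω
Branch 1 (R+jX_L): Z₁ = 71.00 + j631.4 Ω, |Z₁| = 635.4 Ω
Branch 2 (−jX_C): Z₂ = −j1262 Ω
Parallel: Z = Z₁Z₂/(Z₁+Z₂), |Z| = 1263 Ω, ∠Z = 77.16°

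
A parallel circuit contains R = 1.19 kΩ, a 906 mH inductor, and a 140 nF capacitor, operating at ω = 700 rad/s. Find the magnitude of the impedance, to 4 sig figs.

X_L = ωL = 634.2 Ω
X_C = 1/(ωC) = 10200 Ω
Parallel: admittances add. Y = 1/R + 1/(jωL) + jωC
Y = (0.0008403 − j0.001479) S
|Y| = 0.001701 S → |Z| = 1/|Y| = 587.9 Ω, ∠Z = −∠Y = 60.39°

587.9 Ω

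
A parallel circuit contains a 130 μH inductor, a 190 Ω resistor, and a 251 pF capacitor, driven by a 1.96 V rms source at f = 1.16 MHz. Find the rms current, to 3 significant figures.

10.4 mA

ω = 2πf = 7.288e+06 rad/s
X_L = ωL = 948 Ω
X_C = 1/(ωC) = 547 Ω
Parallel: admittances add. Y = 1/R + 1/(jωL) + jωC
Y = (0.00526 + j0.000774) S
|Y| = 0.00532 S → |Z| = 1/|Y| = 188 Ω, ∠Z = −∠Y = -8.37°
I = V/|Z| = 1.96/188 = 10.4 mA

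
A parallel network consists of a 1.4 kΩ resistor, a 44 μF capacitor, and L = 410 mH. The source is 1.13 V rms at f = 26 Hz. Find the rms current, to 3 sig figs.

8.79 mA

ω = 2πf = 163.4 rad/s
X_L = ωL = 67.0 Ω
X_C = 1/(ωC) = 139 Ω
Parallel: admittances add. Y = 1/R + 1/(jωL) + jωC
Y = (0.000714 − j0.00774) S
|Y| = 0.00778 S → |Z| = 1/|Y| = 129 Ω, ∠Z = −∠Y = 84.7°
I = V/|Z| = 1.13/129 = 8.79 mA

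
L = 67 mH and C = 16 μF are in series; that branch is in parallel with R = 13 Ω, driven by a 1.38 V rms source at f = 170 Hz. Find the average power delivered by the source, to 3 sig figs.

ω = 2πf = 1068 rad/s
X_L = ωL = 71.6 Ω
X_C = 1/(ωC) = 58.5 Ω
Branch 1: Z₁ = R = 13.0 Ω
Branch 2 (series LC): Z₂ = j(X_L − X_C) = j13.1 Ω
Parallel: Z = Z₁Z₂/(Z₁+Z₂), |Z| = 9.21 Ω, ∠Z = 44.9°
I = V/|Z| = 150 mA
P = VI cos φ = 1.38 × 0.150 × cos(44.9°) = 146 mW

146 mW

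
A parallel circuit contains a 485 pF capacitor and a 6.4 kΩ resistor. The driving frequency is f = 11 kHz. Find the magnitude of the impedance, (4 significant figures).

6258 Ω

ω = 2πf = 69120 rad/s
X_C = 1/(ωC) = 29830 Ω
Parallel: admittances add. Y = 1/R + jωC
Y = (0.0001563 + j3.352e-05) S
|Y| = 0.0001598 S → |Z| = 1/|Y| = 6258 Ω, ∠Z = −∠Y = -12.11°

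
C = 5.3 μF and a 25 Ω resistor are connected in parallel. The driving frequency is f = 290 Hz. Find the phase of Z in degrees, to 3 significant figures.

-13.6°

ω = 2πf = 1822 rad/s
X_C = 1/(ωC) = 104 Ω
Parallel: admittances add. Y = 1/R + jωC
Y = (0.0400 + j0.00966) S
|Y| = 0.0411 S → |Z| = 1/|Y| = 24.3 Ω, ∠Z = −∠Y = -13.6°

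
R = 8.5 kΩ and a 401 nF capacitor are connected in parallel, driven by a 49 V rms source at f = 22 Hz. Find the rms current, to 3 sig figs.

6.37 mA

ω = 2πf = 138.2 rad/s
X_C = 1/(ωC) = 18000 Ω
Parallel: admittances add. Y = 1/R + jωC
Y = (0.000118 + j5.54e-05) S
|Y| = 0.000130 S → |Z| = 1/|Y| = 7690 Ω, ∠Z = −∠Y = -25.2°
I = V/|Z| = 49/7690 = 6.37 mA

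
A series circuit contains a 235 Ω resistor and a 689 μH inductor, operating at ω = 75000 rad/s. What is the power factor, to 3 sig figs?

0.977

X_L = ωL = 51.7 Ω
Z = 235 + j51.7 Ω
|Z| = √(235² + 51.7²) = 241 Ω
∠Z = arctan(51.7/235) = 12.4°
cos φ = cos(12.4°) = 0.977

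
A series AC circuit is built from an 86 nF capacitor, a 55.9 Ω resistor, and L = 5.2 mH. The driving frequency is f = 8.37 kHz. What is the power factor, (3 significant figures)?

0.730

ω = 2πf = 52590 rad/s
X_L = ωL = 273 Ω
X_C = 1/(ωC) = 221 Ω
Net reactance X = X_L − X_C = 52.4 Ω
Z = 55.9 + j52.4 Ω
|Z| = √(55.9² + 52.4²) = 76.6 Ω
∠Z = arctan(52.4/55.9) = 43.1°
cos φ = cos(43.1°) = 0.730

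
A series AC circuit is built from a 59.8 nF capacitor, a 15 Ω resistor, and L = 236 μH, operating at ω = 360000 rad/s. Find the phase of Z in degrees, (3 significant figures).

68.7°

X_L = ωL = 85.0 Ω
X_C = 1/(ωC) = 46.5 Ω
Net reactance X = X_L − X_C = 38.5 Ω
Z = 15.0 + j38.5 Ω
|Z| = √(15.0² + 38.5²) = 41.3 Ω
∠Z = arctan(38.5/15.0) = 68.7°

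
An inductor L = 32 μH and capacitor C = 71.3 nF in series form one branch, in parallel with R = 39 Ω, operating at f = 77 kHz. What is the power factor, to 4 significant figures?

ω = 2πf = 483800 rad/s
X_L = ωL = 15.48 Ω
X_C = 1/(ωC) = 28.99 Ω
Branch 1: Z₁ = R = 39.00 Ω
Branch 2 (series LC): Z₂ = j(X_L − X_C) = −j13.51 Ω
Parallel: Z = Z₁Z₂/(Z₁+Z₂), |Z| = 12.76 Ω, ∠Z = -70.90°
cos φ = cos(-70.90°) = 0.3273

0.3273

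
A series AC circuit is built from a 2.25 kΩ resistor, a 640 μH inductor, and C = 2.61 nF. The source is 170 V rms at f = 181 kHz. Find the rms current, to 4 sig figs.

74.44 mA

ω = 2πf = 1.137e+06 rad/s
X_L = ωL = 727.8 Ω
X_C = 1/(ωC) = 336.9 Ω
Net reactance X = X_L − X_C = 390.9 Ω
Z = 2250 + j390.9 Ω
|Z| = √(2250² + 390.9²) = 2284 Ω
I = V/|Z| = 170/2284 = 74.44 mA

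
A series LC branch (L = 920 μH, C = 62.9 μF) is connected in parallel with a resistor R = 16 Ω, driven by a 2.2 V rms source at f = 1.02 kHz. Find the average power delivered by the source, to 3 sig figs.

ω = 2πf = 6409 rad/s
X_L = ωL = 5.90 Ω
X_C = 1/(ωC) = 2.48 Ω
Branch 1: Z₁ = R = 16.0 Ω
Branch 2 (series LC): Z₂ = j(X_L − X_C) = j3.42 Ω
Parallel: Z = Z₁Z₂/(Z₁+Z₂), |Z| = 3.34 Ω, ∠Z = 78.0°
I = V/|Z| = 659 mA
P = VI cos φ = 2.2 × 0.659 × cos(78.0°) = 303 mW

303 mW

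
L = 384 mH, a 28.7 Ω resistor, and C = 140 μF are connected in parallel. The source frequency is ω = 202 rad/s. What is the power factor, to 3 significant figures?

X_L = ωL = 77.6 Ω
X_C = 1/(ωC) = 35.4 Ω
Parallel: admittances add. Y = 1/R + 1/(jωL) + jωC
Y = (0.0348 + j0.0154) S
|Y| = 0.0381 S → |Z| = 1/|Y| = 26.3 Ω, ∠Z = −∠Y = -23.8°
cos φ = cos(-23.8°) = 0.915

0.915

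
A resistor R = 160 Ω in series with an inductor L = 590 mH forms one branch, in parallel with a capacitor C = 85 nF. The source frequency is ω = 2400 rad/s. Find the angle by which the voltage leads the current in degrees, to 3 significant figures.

X_L = ωL = 1420 Ω
X_C = 1/(ωC) = 4900 Ω
Branch 1 (R+jX_L): Z₁ = 160 + j1420 Ω, |Z₁| = 1430 Ω
Branch 2 (−jX_C): Z₂ = −j4900 Ω
Parallel: Z = Z₁Z₂/(Z₁+Z₂), |Z| = 2000 Ω, ∠Z = 80.9°

80.9°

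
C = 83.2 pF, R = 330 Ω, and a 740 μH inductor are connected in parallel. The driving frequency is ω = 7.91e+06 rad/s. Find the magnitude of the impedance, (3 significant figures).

326 Ω

X_L = ωL = 5850 Ω
X_C = 1/(ωC) = 1520 Ω
Parallel: admittances add. Y = 1/R + 1/(jωL) + jωC
Y = (0.00303 + j0.000487) S
|Y| = 0.00307 S → |Z| = 1/|Y| = 326 Ω, ∠Z = −∠Y = -9.13°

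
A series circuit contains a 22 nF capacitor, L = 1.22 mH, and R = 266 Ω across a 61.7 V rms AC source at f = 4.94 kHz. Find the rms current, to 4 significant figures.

42.52 mA

ω = 2πf = 31040 rad/s
X_L = ωL = 37.87 Ω
X_C = 1/(ωC) = 1464 Ω
Net reactance X = X_L − X_C = -1427 Ω
Z = 266.0 − j1427 Ω
|Z| = √(266.0² + 1427²) = 1451 Ω
I = V/|Z| = 61.7/1451 = 42.52 mA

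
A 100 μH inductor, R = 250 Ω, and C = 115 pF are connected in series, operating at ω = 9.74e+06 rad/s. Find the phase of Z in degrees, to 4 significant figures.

X_L = ωL = 974.0 Ω
X_C = 1/(ωC) = 892.8 Ω
Net reactance X = X_L − X_C = 81.22 Ω
Z = 250.0 + j81.22 Ω
|Z| = √(250.0² + 81.22²) = 262.9 Ω
∠Z = arctan(81.22/250.0) = 18.00°

18.00°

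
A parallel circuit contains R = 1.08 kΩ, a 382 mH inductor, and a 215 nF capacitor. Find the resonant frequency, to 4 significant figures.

555.4 Hz

ω₀ = 1/√(LC) = 1/√(0.382 × 2.15e-07) = 3489 rad/s
f₀ = ω₀/(2π) = 555.4 Hz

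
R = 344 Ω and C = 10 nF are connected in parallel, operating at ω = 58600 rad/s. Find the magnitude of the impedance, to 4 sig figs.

X_C = 1/(ωC) = 1706 Ω
Parallel: admittances add. Y = 1/R + jωC
Y = (0.002907 + j0.0005860) S
|Y| = 0.002965 S → |Z| = 1/|Y| = 337.2 Ω, ∠Z = −∠Y = -11.40°

337.2 Ω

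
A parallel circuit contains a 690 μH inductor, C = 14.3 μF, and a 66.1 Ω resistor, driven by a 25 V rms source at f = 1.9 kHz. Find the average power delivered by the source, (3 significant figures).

ω = 2πf = 11940 rad/s
X_L = ωL = 8.24 Ω
X_C = 1/(ωC) = 5.86 Ω
Parallel: admittances add. Y = 1/R + 1/(jωL) + jωC
Y = (0.0151 + j0.0493) S
|Y| = 0.0516 S → |Z| = 1/|Y| = 19.4 Ω, ∠Z = −∠Y = -72.9°
I = V/|Z| = 1.29 A
P = VI cos φ = 25 × 1.29 × cos(-72.9°) = 9.46 W

9.46 W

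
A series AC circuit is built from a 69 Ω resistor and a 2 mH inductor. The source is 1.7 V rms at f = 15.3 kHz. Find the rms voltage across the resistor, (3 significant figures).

0.574 V

ω = 2πf = 96130 rad/s
X_L = ωL = 192 Ω
Z = 69.0 + j192 Ω
|Z| = √(69.0² + 192²) = 204 Ω
I = V/|Z| = 8.32 mA
V_R = I·|Z_R| = 0.00832 × 69.0 = 0.574 V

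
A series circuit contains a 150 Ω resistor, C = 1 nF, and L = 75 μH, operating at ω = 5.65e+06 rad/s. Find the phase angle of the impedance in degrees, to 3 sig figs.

58.7°

X_L = ωL = 424 Ω
X_C = 1/(ωC) = 177 Ω
Net reactance X = X_L − X_C = 247 Ω
Z = 150 + j247 Ω
|Z| = √(150² + 247²) = 289 Ω
∠Z = arctan(247/150) = 58.7°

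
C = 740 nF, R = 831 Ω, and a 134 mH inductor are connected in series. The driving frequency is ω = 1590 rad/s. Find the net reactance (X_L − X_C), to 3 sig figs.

-637 Ω

X_L = ωL = 213 Ω
X_C = 1/(ωC) = 850 Ω
X = 213 − 850 = -637 Ω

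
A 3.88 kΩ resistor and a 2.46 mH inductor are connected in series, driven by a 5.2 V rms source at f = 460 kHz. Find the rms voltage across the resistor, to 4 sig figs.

2.491 V

ω = 2πf = 2.89e+06 rad/s
X_L = ωL = 7110 Ω
Z = 3880 + j7110 Ω
|Z| = √(3880² + 7110²) = 8100 Ω
I = V/|Z| = 642.0 μA
V_R = I·|Z_R| = 0.0006420 × 3880 = 2.491 V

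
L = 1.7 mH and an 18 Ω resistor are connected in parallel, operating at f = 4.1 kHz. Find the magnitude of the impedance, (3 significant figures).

16.6 Ω

ω = 2πf = 25760 rad/s
X_L = ωL = 43.8 Ω
Parallel: admittances add. Y = 1/R + 1/(jωL)
Y = (0.0556 − j0.0228) S
|Y| = 0.0601 S → |Z| = 1/|Y| = 16.6 Ω, ∠Z = −∠Y = 22.3°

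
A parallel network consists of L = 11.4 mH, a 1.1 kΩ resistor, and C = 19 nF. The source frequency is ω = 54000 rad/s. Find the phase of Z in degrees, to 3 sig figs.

X_L = ωL = 616 Ω
X_C = 1/(ωC) = 975 Ω
Parallel: admittances add. Y = 1/R + 1/(jωL) + jωC
Y = (0.000909 − j0.000598) S
|Y| = 0.00109 S → |Z| = 1/|Y| = 919 Ω, ∠Z = −∠Y = 33.4°

33.4°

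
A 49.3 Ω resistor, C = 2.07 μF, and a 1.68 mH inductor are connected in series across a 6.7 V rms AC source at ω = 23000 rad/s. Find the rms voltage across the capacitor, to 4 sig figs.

2.688 V

X_L = ωL = 38.64 Ω
X_C = 1/(ωC) = 21.00 Ω
Net reactance X = X_L − X_C = 17.64 Ω
Z = 49.30 + j17.64 Ω
|Z| = √(49.30² + 17.64²) = 52.36 Ω
I = V/|Z| = 128.0 mA
V_C = I·|Z_C| = 0.1280 × 21.00 = 2.688 V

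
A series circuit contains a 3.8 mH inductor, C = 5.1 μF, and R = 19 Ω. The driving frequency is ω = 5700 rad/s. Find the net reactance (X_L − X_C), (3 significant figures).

-12.7 Ω

X_L = ωL = 21.7 Ω
X_C = 1/(ωC) = 34.4 Ω
X = 21.7 − 34.4 = -12.7 Ω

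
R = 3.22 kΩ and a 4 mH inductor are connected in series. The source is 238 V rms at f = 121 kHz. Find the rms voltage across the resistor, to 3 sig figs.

173 V

ω = 2πf = 760300 rad/s
X_L = ωL = 3040 Ω
Z = 3220 + j3040 Ω
|Z| = √(3220² + 3040²) = 4430 Ω
I = V/|Z| = 53.7 mA
V_R = I·|Z_R| = 0.0537 × 3220 = 173 V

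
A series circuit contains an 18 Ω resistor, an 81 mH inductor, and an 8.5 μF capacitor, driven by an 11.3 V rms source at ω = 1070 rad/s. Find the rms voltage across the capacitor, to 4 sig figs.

42.22 V

X_L = ωL = 86.67 Ω
X_C = 1/(ωC) = 110.0 Ω
Net reactance X = X_L − X_C = -23.28 Ω
Z = 18.00 − j23.28 Ω
|Z| = √(18.00² + 23.28²) = 29.43 Ω
I = V/|Z| = 384.0 mA
V_C = I·|Z_C| = 0.3840 × 110.0 = 42.22 V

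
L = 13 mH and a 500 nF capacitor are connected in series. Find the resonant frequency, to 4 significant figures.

ω₀ = 1/√(LC) = 1/√(0.013 × 5e-07) = 12400 rad/s
f₀ = ω₀/(2π) = 1.974 kHz

1.974 kHz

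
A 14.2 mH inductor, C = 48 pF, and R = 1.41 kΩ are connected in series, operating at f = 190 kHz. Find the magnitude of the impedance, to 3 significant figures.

ω = 2πf = 1.194e+06 rad/s
X_L = ωL = 17000 Ω
X_C = 1/(ωC) = 17500 Ω
Net reactance X = X_L − X_C = -499 Ω
Z = 1410 − j499 Ω
|Z| = √(1410² + 499²) = 1500 Ω

1500 Ω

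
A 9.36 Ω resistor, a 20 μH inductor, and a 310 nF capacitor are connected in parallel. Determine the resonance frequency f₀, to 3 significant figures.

63.9 kHz

ω₀ = 1/√(LC) = 1/√(2e-05 × 3.1e-07) = 401600 rad/s
f₀ = ω₀/(2π) = 63.9 kHz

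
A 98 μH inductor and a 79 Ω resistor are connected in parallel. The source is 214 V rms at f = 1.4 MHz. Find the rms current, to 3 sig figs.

2.72 A

ω = 2πf = 8.796e+06 rad/s
X_L = ωL = 862 Ω
Parallel: admittances add. Y = 1/R + 1/(jωL)
Y = (0.0127 − j0.00116) S
|Y| = 0.0127 S → |Z| = 1/|Y| = 78.7 Ω, ∠Z = −∠Y = 5.24°
I = V/|Z| = 214/78.7 = 2.72 A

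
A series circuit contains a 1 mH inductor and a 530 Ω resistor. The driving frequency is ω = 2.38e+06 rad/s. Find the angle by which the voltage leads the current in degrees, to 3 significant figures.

77.4°

X_L = ωL = 2380 Ω
Z = 530 + j2380 Ω
|Z| = √(530² + 2380²) = 2440 Ω
∠Z = arctan(2380/530) = 77.4°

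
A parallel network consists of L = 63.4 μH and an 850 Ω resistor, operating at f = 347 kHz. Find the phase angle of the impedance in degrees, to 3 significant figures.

ω = 2πf = 2.18e+06 rad/s
X_L = ωL = 138 Ω
Parallel: admittances add. Y = 1/R + 1/(jωL)
Y = (0.00118 − j0.00723) S
|Y| = 0.00733 S → |Z| = 1/|Y| = 136 Ω, ∠Z = −∠Y = 80.8°

80.8°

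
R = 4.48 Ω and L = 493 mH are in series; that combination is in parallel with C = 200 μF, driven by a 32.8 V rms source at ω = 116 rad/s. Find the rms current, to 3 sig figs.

196 mA

X_L = ωL = 57.2 Ω
X_C = 1/(ωC) = 43.1 Ω
Branch 1 (R+jX_L): Z₁ = 4.48 + j57.2 Ω, |Z₁| = 57.4 Ω
Branch 2 (−jX_C): Z₂ = −j43.1 Ω
Parallel: Z = Z₁Z₂/(Z₁+Z₂), |Z| = 167 Ω, ∠Z = -76.8°
I = V/|Z| = 32.8/167 = 196 mA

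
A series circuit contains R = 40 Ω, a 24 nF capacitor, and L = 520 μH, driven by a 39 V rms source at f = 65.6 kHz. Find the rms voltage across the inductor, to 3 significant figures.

ω = 2πf = 412200 rad/s
X_L = ωL = 214 Ω
X_C = 1/(ωC) = 101 Ω
Net reactance X = X_L − X_C = 113 Ω
Z = 40.0 + j113 Ω
|Z| = √(40.0² + 113²) = 120 Ω
I = V/|Z| = 325 mA
V_L = I·|Z_L| = 0.325 × 214 = 69.6 V

69.6 V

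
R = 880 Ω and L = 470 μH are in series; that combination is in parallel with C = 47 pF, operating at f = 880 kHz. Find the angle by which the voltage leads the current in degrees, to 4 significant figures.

36.13°

ω = 2πf = 5.529e+06 rad/s
X_L = ωL = 2599 Ω
X_C = 1/(ωC) = 3848 Ω
Branch 1 (R+jX_L): Z₁ = 880.0 + j2599 Ω, |Z₁| = 2744 Ω
Branch 2 (−jX_C): Z₂ = −j3848 Ω
Parallel: Z = Z₁Z₂/(Z₁+Z₂), |Z| = 6909 Ω, ∠Z = 36.13°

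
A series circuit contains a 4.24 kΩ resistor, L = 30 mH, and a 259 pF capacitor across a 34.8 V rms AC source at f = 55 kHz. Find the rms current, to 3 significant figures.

8.06 mA

ω = 2πf = 345600 rad/s
X_L = ωL = 10400 Ω
X_C = 1/(ωC) = 11200 Ω
Net reactance X = X_L − X_C = -805 Ω
Z = 4240 − j805 Ω
|Z| = √(4240² + 805²) = 4320 Ω
I = V/|Z| = 34.8/4320 = 8.06 mA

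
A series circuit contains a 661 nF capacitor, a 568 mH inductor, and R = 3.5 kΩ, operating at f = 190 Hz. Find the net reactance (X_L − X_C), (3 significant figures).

ω = 2πf = 1194 rad/s
X_L = ωL = 678 Ω
X_C = 1/(ωC) = 1270 Ω
X = 678 − 1270 = -589 Ω

-589 Ω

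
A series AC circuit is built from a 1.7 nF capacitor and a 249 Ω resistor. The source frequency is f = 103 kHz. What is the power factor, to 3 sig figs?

ω = 2πf = 647200 rad/s
X_C = 1/(ωC) = 909 Ω
Z = 249 − j909 Ω
|Z| = √(249² + 909²) = 942 Ω
∠Z = arctan(-909/249) = -74.7°
cos φ = cos(-74.7°) = 0.264

0.264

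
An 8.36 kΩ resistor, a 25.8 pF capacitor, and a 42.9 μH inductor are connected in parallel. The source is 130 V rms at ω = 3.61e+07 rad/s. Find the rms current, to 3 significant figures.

X_L = ωL = 1550 Ω
X_C = 1/(ωC) = 1070 Ω
Parallel: admittances add. Y = 1/R + 1/(jωL) + jωC
Y = (0.000120 + j0.000286) S
|Y| = 0.000310 S → |Z| = 1/|Y| = 3230 Ω, ∠Z = −∠Y = -67.3°
I = V/|Z| = 130/3230 = 40.3 mA

40.3 mA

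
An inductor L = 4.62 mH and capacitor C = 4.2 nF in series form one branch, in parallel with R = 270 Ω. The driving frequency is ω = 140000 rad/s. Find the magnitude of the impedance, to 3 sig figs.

X_L = ωL = 647 Ω
X_C = 1/(ωC) = 1700 Ω
Branch 1: Z₁ = R = 270 Ω
Branch 2 (series LC): Z₂ = j(X_L − X_C) = −j1050 Ω
Parallel: Z = Z₁Z₂/(Z₁+Z₂), |Z| = 262 Ω, ∠Z = -14.4°

262 Ω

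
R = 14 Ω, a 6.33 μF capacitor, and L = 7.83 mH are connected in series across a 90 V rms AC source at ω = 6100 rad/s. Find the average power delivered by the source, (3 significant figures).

X_L = ωL = 47.8 Ω
X_C = 1/(ωC) = 25.9 Ω
Net reactance X = X_L − X_C = 21.9 Ω
Z = 14.0 + j21.9 Ω
|Z| = √(14.0² + 21.9²) = 26.0 Ω
∠Z = arctan(21.9/14.0) = 57.4°
I = V/|Z| = 3.47 A
P = VI cos φ = 90 × 3.47 × cos(57.4°) = 168 W

168 W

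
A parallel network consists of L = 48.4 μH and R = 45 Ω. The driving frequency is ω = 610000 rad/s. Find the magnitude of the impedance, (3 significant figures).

X_L = ωL = 29.5 Ω
Parallel: admittances add. Y = 1/R + 1/(jωL)
Y = (0.0222 − j0.0339) S
|Y| = 0.0405 S → |Z| = 1/|Y| = 24.7 Ω, ∠Z = −∠Y = 56.7°

24.7 Ω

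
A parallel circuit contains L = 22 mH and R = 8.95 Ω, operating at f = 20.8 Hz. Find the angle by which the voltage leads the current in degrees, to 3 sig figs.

ω = 2πf = 130.7 rad/s
X_L = ωL = 2.88 Ω
Parallel: admittances add. Y = 1/R + 1/(jωL)
Y = (0.112 − j0.348) S
|Y| = 0.365 S → |Z| = 1/|Y| = 2.74 Ω, ∠Z = −∠Y = 72.2°

72.2°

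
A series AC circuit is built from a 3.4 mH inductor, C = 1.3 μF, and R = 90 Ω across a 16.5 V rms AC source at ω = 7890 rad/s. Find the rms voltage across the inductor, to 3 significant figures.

3.87 V

X_L = ωL = 26.8 Ω
X_C = 1/(ωC) = 97.5 Ω
Net reactance X = X_L − X_C = -70.7 Ω
Z = 90.0 − j70.7 Ω
|Z| = √(90.0² + 70.7²) = 114 Ω
I = V/|Z| = 144 mA
V_L = I·|Z_L| = 0.144 × 26.8 = 3.87 V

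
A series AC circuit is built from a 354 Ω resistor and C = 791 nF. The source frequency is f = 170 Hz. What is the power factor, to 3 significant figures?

ω = 2πf = 1068 rad/s
X_C = 1/(ωC) = 1180 Ω
Z = 354 − j1180 Ω
|Z| = √(354² + 1180²) = 1240 Ω
∠Z = arctan(-1180/354) = -73.3°
cos φ = cos(-73.3°) = 0.287

0.287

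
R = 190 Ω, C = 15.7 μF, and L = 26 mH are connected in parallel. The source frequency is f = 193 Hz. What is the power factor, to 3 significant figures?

ω = 2πf = 1213 rad/s
X_L = ωL = 31.5 Ω
X_C = 1/(ωC) = 52.5 Ω
Parallel: admittances add. Y = 1/R + 1/(jωL) + jωC
Y = (0.00526 − j0.0127) S
|Y| = 0.0137 S → |Z| = 1/|Y| = 72.8 Ω, ∠Z = −∠Y = 67.5°
cos φ = cos(67.5°) = 0.383

0.383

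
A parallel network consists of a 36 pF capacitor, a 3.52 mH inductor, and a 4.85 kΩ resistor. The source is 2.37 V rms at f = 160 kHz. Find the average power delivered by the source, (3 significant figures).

1.16 mW

ω = 2πf = 1.005e+06 rad/s
X_L = ωL = 3540 Ω
X_C = 1/(ωC) = 27600 Ω
Parallel: admittances add. Y = 1/R + 1/(jωL) + jωC
Y = (0.000206 − j0.000246) S
|Y| = 0.000321 S → |Z| = 1/|Y| = 3110 Ω, ∠Z = −∠Y = 50.1°
I = V/|Z| = 761 μA
P = VI cos φ = 2.37 × 0.000761 × cos(50.1°) = 1.16 mW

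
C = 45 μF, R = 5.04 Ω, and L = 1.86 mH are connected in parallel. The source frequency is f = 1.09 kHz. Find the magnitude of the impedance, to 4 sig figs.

ω = 2πf = 6849 rad/s
X_L = ωL = 12.74 Ω
X_C = 1/(ωC) = 3.245 Ω
Parallel: admittances add. Y = 1/R + 1/(jωL) + jωC
Y = (0.1984 + j0.2297) S
|Y| = 0.3035 S → |Z| = 1/|Y| = 3.295 Ω, ∠Z = −∠Y = -49.18°

3.295 Ω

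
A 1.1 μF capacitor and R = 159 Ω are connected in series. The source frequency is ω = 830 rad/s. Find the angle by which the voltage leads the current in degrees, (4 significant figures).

X_C = 1/(ωC) = 1095 Ω
Z = 159.0 − j1095 Ω
|Z| = √(159.0² + 1095²) = 1107 Ω
∠Z = arctan(-1095/159.0) = -81.74°

-81.74°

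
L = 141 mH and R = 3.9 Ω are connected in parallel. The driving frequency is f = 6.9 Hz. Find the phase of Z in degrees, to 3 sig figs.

ω = 2πf = 43.35 rad/s
X_L = ωL = 6.11 Ω
Parallel: admittances add. Y = 1/R + 1/(jωL)
Y = (0.256 − j0.164) S
|Y| = 0.304 S → |Z| = 1/|Y| = 3.29 Ω, ∠Z = −∠Y = 32.5°

32.5°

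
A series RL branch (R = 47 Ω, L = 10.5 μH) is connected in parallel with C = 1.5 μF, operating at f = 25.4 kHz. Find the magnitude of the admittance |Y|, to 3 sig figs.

240 mS

ω = 2πf = 159600 rad/s
X_L = ωL = 1.68 Ω
X_C = 1/(ωC) = 4.18 Ω
Branch 1 (R+jX_L): Z₁ = 47.0 + j1.68 Ω, |Z₁| = 47.0 Ω
Branch 2 (−jX_C): Z₂ = −j4.18 Ω
Parallel: Z = Z₁Z₂/(Z₁+Z₂), |Z| = 4.17 Ω, ∠Z = -84.9°
|Y| = 1/|Z| = 240 mS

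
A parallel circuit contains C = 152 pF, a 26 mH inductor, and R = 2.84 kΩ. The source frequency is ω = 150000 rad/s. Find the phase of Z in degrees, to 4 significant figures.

X_L = ωL = 3900 Ω
X_C = 1/(ωC) = 43860 Ω
Parallel: admittances add. Y = 1/R + 1/(jωL) + jωC
Y = (0.0003521 − j0.0002336) S
|Y| = 0.0004226 S → |Z| = 1/|Y| = 2367 Ω, ∠Z = −∠Y = 33.56°

33.56°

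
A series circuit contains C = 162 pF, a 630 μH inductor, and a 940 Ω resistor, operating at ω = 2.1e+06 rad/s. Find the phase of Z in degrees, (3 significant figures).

X_L = ωL = 1320 Ω
X_C = 1/(ωC) = 2940 Ω
Net reactance X = X_L − X_C = -1620 Ω
Z = 940 − j1620 Ω
|Z| = √(940² + 1620²) = 1870 Ω
∠Z = arctan(-1620/940) = -59.8°

-59.8°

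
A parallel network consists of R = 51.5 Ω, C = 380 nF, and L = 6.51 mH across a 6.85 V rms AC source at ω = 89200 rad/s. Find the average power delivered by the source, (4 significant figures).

X_L = ωL = 580.7 Ω
X_C = 1/(ωC) = 29.50 Ω
Parallel: admittances add. Y = 1/R + 1/(jωL) + jωC
Y = (0.01942 + j0.03217) S
|Y| = 0.03758 S → |Z| = 1/|Y| = 26.61 Ω, ∠Z = −∠Y = -58.89°
I = V/|Z| = 257.4 mA
P = VI cos φ = 6.85 × 0.2574 × cos(-58.89°) = 911.1 mW

911.1 mW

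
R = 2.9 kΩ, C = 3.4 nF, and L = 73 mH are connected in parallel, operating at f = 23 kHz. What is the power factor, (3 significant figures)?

ω = 2πf = 144500 rad/s
X_L = ωL = 10500 Ω
X_C = 1/(ωC) = 2040 Ω
Parallel: admittances add. Y = 1/R + 1/(jωL) + jωC
Y = (0.000345 + j0.000397) S
|Y| = 0.000526 S → |Z| = 1/|Y| = 1900 Ω, ∠Z = −∠Y = -49.0°
cos φ = cos(-49.0°) = 0.656

0.656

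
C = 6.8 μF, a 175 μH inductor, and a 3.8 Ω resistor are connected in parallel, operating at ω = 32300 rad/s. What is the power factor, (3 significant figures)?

X_L = ωL = 5.65 Ω
X_C = 1/(ωC) = 4.55 Ω
Parallel: admittances add. Y = 1/R + 1/(jωL) + jωC
Y = (0.263 + j0.0427) S
|Y| = 0.267 S → |Z| = 1/|Y| = 3.75 Ω, ∠Z = −∠Y = -9.22°
cos φ = cos(-9.22°) = 0.987

0.987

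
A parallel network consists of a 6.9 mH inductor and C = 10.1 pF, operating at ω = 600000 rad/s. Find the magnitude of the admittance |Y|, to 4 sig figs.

X_L = ωL = 4140 Ω
X_C = 1/(ωC) = 165000 Ω
Parallel: admittances add. Y = 1/(jωL) + jωC
Y = (0 − j0.0002355) S
|Y| = 0.0002355 S → |Z| = 1/|Y| = 4247 Ω, ∠Z = −∠Y = 90.00°

235.5 μS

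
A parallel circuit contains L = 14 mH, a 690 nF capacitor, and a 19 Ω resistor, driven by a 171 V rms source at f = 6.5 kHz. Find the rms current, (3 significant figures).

ω = 2πf = 40840 rad/s
X_L = ωL = 572 Ω
X_C = 1/(ωC) = 35.5 Ω
Parallel: admittances add. Y = 1/R + 1/(jωL) + jωC
Y = (0.0526 + j0.0264) S
|Y| = 0.0589 S → |Z| = 1/|Y| = 17.0 Ω, ∠Z = −∠Y = -26.7°
I = V/|Z| = 171/17.0 = 10.1 A

10.1 A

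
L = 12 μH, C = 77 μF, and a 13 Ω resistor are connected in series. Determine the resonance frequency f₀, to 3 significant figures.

ω₀ = 1/√(LC) = 1/√(1.2e-05 × 7.7e-05) = 32900 rad/s
f₀ = ω₀/(2π) = 5.24 kHz

5.24 kHz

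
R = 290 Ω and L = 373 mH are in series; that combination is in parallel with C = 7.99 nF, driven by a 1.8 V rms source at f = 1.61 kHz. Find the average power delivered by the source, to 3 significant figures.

ω = 2πf = 10120 rad/s
X_L = ωL = 3770 Ω
X_C = 1/(ωC) = 12400 Ω
Branch 1 (R+jX_L): Z₁ = 290 + j3770 Ω, |Z₁| = 3780 Ω
Branch 2 (−jX_C): Z₂ = −j12400 Ω
Parallel: Z = Z₁Z₂/(Z₁+Z₂), |Z| = 5440 Ω, ∠Z = 83.7°
I = V/|Z| = 331 μA
P = VI cos φ = 1.8 × 0.000331 × cos(83.7°) = 65.6 μW

65.6 μW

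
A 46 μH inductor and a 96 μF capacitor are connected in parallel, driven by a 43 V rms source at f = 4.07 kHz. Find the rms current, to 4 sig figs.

ω = 2πf = 25570 rad/s
X_L = ωL = 1.176 Ω
X_C = 1/(ωC) = 0.4073 Ω
Parallel: admittances add. Y = 1/(jωL) + jωC
Y = (0 + j1.605) S
|Y| = 1.605 S → |Z| = 1/|Y| = 0.6231 Ω, ∠Z = −∠Y = -90.00°
I = V/|Z| = 43/0.6231 = 69.01 A

69.01 A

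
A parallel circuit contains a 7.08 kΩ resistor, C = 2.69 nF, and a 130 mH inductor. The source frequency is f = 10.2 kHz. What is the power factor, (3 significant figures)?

ω = 2πf = 64090 rad/s
X_L = ωL = 8330 Ω
X_C = 1/(ωC) = 5800 Ω
Parallel: admittances add. Y = 1/R + 1/(jωL) + jωC
Y = (0.000141 + j5.24e-05) S
|Y| = 0.000151 S → |Z| = 1/|Y| = 6640 Ω, ∠Z = −∠Y = -20.3°
cos φ = cos(-20.3°) = 0.938

0.938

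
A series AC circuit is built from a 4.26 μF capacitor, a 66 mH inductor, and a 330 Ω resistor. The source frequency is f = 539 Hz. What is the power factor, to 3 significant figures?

ω = 2πf = 3387 rad/s
X_L = ωL = 224 Ω
X_C = 1/(ωC) = 69.3 Ω
Net reactance X = X_L − X_C = 154 Ω
Z = 330 + j154 Ω
|Z| = √(330² + 154²) = 364 Ω
∠Z = arctan(154/330) = 25.0°
cos φ = cos(25.0°) = 0.906

0.906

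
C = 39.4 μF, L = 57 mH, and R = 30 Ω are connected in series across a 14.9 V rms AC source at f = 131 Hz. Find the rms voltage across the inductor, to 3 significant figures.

20.5 V

ω = 2πf = 823.1 rad/s
X_L = ωL = 46.9 Ω
X_C = 1/(ωC) = 30.8 Ω
Net reactance X = X_L − X_C = 16.1 Ω
Z = 30.0 + j16.1 Ω
|Z| = √(30.0² + 16.1²) = 34.0 Ω
I = V/|Z| = 438 mA
V_L = I·|Z_L| = 0.438 × 46.9 = 20.5 V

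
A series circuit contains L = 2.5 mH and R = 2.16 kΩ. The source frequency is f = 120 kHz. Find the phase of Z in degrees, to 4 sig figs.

41.11°

ω = 2πf = 754000 rad/s
X_L = ωL = 1885 Ω
Z = 2160 + j1885 Ω
|Z| = √(2160² + 1885²) = 2867 Ω
∠Z = arctan(1885/2160) = 41.11°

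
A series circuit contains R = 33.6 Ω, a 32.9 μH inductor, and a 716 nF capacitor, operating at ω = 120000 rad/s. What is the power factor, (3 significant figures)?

0.975

X_L = ωL = 3.95 Ω
X_C = 1/(ωC) = 11.6 Ω
Net reactance X = X_L − X_C = -7.69 Ω
Z = 33.6 − j7.69 Ω
|Z| = √(33.6² + 7.69²) = 34.5 Ω
∠Z = arctan(-7.69/33.6) = -12.9°
cos φ = cos(-12.9°) = 0.975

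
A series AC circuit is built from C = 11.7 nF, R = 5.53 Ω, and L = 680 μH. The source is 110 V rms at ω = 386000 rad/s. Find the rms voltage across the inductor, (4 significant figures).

X_L = ωL = 262.5 Ω
X_C = 1/(ωC) = 221.4 Ω
Net reactance X = X_L − X_C = 41.05 Ω
Z = 5.530 + j41.05 Ω
|Z| = √(5.530² + 41.05²) = 41.43 Ω
I = V/|Z| = 2.655 A
V_L = I·|Z_L| = 2.655 × 262.5 = 697.0 V

697.0 V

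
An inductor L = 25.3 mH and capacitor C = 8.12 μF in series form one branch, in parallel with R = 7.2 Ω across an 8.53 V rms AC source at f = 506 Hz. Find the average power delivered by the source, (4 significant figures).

ω = 2πf = 3179 rad/s
X_L = ωL = 80.44 Ω
X_C = 1/(ωC) = 38.74 Ω
Branch 1: Z₁ = R = 7.200 Ω
Branch 2 (series LC): Z₂ = j(X_L − X_C) = j41.70 Ω
Parallel: Z = Z₁Z₂/(Z₁+Z₂), |Z| = 7.095 Ω, ∠Z = 9.796°
I = V/|Z| = 1.202 A
P = VI cos φ = 8.53 × 1.202 × cos(9.796°) = 10.11 W

10.11 W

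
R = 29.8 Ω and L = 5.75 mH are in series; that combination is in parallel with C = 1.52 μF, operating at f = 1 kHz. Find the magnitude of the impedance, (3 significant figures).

65.6 Ω

ω = 2πf = 6283 rad/s
X_L = ωL = 36.1 Ω
X_C = 1/(ωC) = 105 Ω
Branch 1 (R+jX_L): Z₁ = 29.8 + j36.1 Ω, |Z₁| = 46.8 Ω
Branch 2 (−jX_C): Z₂ = −j105 Ω
Parallel: Z = Z₁Z₂/(Z₁+Z₂), |Z| = 65.6 Ω, ∠Z = 27.0°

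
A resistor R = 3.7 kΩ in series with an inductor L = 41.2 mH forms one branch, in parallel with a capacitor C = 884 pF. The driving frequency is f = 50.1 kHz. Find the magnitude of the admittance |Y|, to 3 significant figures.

208 μS

ω = 2πf = 314800 rad/s
X_L = ωL = 13000 Ω
X_C = 1/(ωC) = 3590 Ω
Branch 1 (R+jX_L): Z₁ = 3700 + j13000 Ω, |Z₁| = 13500 Ω
Branch 2 (−jX_C): Z₂ = −j3590 Ω
Parallel: Z = Z₁Z₂/(Z₁+Z₂), |Z| = 4810 Ω, ∠Z = -84.4°
|Y| = 1/|Z| = 208 μS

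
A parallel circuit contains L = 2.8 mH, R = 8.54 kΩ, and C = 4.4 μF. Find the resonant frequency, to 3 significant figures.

ω₀ = 1/√(LC) = 1/√(0.0028 × 4.4e-06) = 9009 rad/s
f₀ = ω₀/(2π) = 1.43 kHz

1.43 kHz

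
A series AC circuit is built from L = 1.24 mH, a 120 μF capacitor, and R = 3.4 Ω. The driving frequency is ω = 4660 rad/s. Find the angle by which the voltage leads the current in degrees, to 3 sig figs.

X_L = ωL = 5.78 Ω
X_C = 1/(ωC) = 1.79 Ω
Net reactance X = X_L − X_C = 3.99 Ω
Z = 3.40 + j3.99 Ω
|Z| = √(3.40² + 3.99²) = 5.24 Ω
∠Z = arctan(3.99/3.40) = 49.6°

49.6°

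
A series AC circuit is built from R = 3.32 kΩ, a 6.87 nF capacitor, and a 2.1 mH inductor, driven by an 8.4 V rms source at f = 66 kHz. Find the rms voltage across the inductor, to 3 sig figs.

2.18 V

ω = 2πf = 414700 rad/s
X_L = ωL = 871 Ω
X_C = 1/(ωC) = 351 Ω
Net reactance X = X_L − X_C = 520 Ω
Z = 3320 + j520 Ω
|Z| = √(3320² + 520²) = 3360 Ω
I = V/|Z| = 2.50 mA
V_L = I·|Z_L| = 0.00250 × 871 = 2.18 V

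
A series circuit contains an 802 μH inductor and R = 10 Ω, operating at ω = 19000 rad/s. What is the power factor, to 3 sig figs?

X_L = ωL = 15.2 Ω
Z = 10.0 + j15.2 Ω
|Z| = √(10.0² + 15.2²) = 18.2 Ω
∠Z = arctan(15.2/10.0) = 56.7°
cos φ = cos(56.7°) = 0.549

0.549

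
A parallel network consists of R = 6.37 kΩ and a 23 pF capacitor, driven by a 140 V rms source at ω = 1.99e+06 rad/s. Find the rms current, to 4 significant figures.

22.89 mA

X_C = 1/(ωC) = 21850 Ω
Parallel: admittances add. Y = 1/R + jωC
Y = (0.0001570 + j4.577e-05) S
|Y| = 0.0001635 S → |Z| = 1/|Y| = 6115 Ω, ∠Z = −∠Y = -16.25°
I = V/|Z| = 140/6115 = 22.89 mA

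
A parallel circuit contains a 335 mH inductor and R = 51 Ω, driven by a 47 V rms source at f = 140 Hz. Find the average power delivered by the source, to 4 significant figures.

43.31 W

ω = 2πf = 879.6 rad/s
X_L = ωL = 294.7 Ω
Parallel: admittances add. Y = 1/R + 1/(jωL)
Y = (0.01961 − j0.003393) S
|Y| = 0.01990 S → |Z| = 1/|Y| = 50.25 Ω, ∠Z = −∠Y = 9.819°
I = V/|Z| = 935.3 mA
P = VI cos φ = 47 × 0.9353 × cos(9.819°) = 43.31 W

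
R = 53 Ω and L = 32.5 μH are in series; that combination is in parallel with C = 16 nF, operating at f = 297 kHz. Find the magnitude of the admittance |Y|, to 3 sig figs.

ω = 2πf = 1.866e+06 rad/s
X_L = ωL = 60.6 Ω
X_C = 1/(ωC) = 33.5 Ω
Branch 1 (R+jX_L): Z₁ = 53.0 + j60.6 Ω, |Z₁| = 80.5 Ω
Branch 2 (−jX_C): Z₂ = −j33.5 Ω
Parallel: Z = Z₁Z₂/(Z₁+Z₂), |Z| = 45.3 Ω, ∠Z = -68.3°
|Y| = 1/|Z| = 22.1 mS

22.1 mS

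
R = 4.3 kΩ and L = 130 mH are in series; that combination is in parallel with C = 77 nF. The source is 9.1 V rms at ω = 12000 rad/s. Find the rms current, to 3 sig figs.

X_L = ωL = 1560 Ω
X_C = 1/(ωC) = 1080 Ω
Branch 1 (R+jX_L): Z₁ = 4300 + j1560 Ω, |Z₁| = 4570 Ω
Branch 2 (−jX_C): Z₂ = −j1080 Ω
Parallel: Z = Z₁Z₂/(Z₁+Z₂), |Z| = 1140 Ω, ∠Z = -76.4°
I = V/|Z| = 9.1/1140 = 7.95 mA

7.95 mA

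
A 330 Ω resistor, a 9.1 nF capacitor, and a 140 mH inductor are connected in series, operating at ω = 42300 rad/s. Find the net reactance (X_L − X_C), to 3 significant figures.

3320 Ω

X_L = ωL = 5920 Ω
X_C = 1/(ωC) = 2600 Ω
X = 5920 − 2600 = 3320 Ω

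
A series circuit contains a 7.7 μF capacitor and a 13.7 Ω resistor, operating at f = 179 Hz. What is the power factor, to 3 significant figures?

0.118

ω = 2πf = 1125 rad/s
X_C = 1/(ωC) = 115 Ω
Z = 13.7 − j115 Ω
|Z| = √(13.7² + 115²) = 116 Ω
∠Z = arctan(-115/13.7) = -83.2°
cos φ = cos(-83.2°) = 0.118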